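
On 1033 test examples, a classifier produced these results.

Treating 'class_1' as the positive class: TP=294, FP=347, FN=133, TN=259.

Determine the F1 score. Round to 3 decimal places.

Precision = TP/(TP+FP) = 294/641 = 0.4587
Recall = TP/(TP+FN) = 294/427 = 0.6885
F1 = 2·TP/(2·TP+FP+FN) = 588/1068 = 0.551

0.551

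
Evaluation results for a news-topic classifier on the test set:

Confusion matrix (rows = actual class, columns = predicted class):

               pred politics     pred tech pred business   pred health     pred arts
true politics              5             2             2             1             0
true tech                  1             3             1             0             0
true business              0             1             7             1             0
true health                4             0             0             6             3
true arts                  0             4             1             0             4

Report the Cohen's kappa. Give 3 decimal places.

Observed agreement pₒ = trace/N = 25/46 = 0.5435
Expected agreement pₑ = Σ (rowᵢ·colᵢ)/N² = (10·10 + 5·10 + 9·11 + 13·8 + 9·7)/46² = 0.1966
κ = (pₒ − pₑ)/(1 − pₑ) = (0.5435 − 0.1966)/(1 − 0.1966) = 0.432

0.432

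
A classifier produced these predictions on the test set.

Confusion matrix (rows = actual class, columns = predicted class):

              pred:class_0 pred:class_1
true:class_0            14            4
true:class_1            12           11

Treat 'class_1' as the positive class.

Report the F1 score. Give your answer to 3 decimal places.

Precision = TP/(TP+FP) = 11/15 = 0.7333
Recall = TP/(TP+FN) = 11/23 = 0.4783
F1 = 2·TP/(2·TP+FP+FN) = 22/38 = 0.579

0.579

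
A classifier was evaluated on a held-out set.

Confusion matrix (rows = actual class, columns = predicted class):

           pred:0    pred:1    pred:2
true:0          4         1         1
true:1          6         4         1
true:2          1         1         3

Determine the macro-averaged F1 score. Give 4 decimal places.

0.5137

Per-class F1 score (2·TP/(2·TP+FP+FN)):
  0: TP=4, FP=6+1=7, FN=1+1=2 → 8/17 = 0.47059
  1: TP=4, FP=1+1=2, FN=6+1=7 → 8/17 = 0.47059
  2: TP=3, FP=1+1=2, FN=1+1=2 → 6/10 = 0.60000
Macro-F1 score = mean = (0.47059 + 0.47059 + 0.60000) / 3 = 0.5137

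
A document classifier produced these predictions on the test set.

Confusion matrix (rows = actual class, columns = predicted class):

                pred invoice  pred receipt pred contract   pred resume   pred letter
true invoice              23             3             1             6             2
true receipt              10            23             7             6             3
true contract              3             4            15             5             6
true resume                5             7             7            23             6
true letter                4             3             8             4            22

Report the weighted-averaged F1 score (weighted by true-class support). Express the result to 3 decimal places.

0.514

Per-class F1 score (2·TP/(2·TP+FP+FN)):
  invoice: TP=23, FP=10+3+5+4=22, FN=3+1+6+2=12 → 46/80 = 0.5750
  receipt: TP=23, FP=3+4+7+3=17, FN=10+7+6+3=26 → 46/89 = 0.5169
  contract: TP=15, FP=1+7+7+8=23, FN=3+4+5+6=18 → 30/71 = 0.4225
  resume: TP=23, FP=6+6+5+4=21, FN=5+7+7+6=25 → 46/92 = 0.5000
  letter: TP=22, FP=2+3+6+6=17, FN=4+3+8+4=19 → 44/80 = 0.5500
Weighted-F1 score = Σ (supportᵢ/N)·F1 scoreᵢ with N=206: (35/206)·0.5750 + (49/206)·0.5169 + (33/206)·0.4225 + (48/206)·0.5000 + (41/206)·0.5500 = 0.514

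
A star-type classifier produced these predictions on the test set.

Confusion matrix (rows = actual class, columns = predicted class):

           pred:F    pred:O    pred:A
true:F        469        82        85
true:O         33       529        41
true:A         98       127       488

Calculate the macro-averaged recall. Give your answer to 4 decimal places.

Per-class recall (TP/(TP+FN)):
  F: TP=469, FN=82+85=167 → 469/636 = 0.73742
  O: TP=529, FN=33+41=74 → 529/603 = 0.87728
  A: TP=488, FN=98+127=225 → 488/713 = 0.68443
Macro-recall = mean = (0.73742 + 0.87728 + 0.68443) / 3 = 0.7664

0.7664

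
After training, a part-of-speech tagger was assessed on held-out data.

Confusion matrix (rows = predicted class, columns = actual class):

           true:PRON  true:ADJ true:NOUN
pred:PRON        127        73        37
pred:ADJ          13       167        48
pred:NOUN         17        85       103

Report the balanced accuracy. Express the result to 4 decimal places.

0.6235

Balanced accuracy = mean of per-class recall.
  PRON: recall = 127/157 = 0.80892
  ADJ: recall = 167/325 = 0.51385
  NOUN: recall = 103/188 = 0.54787
Mean = (0.80892 + 0.51385 + 0.54787) / 3 = 0.6235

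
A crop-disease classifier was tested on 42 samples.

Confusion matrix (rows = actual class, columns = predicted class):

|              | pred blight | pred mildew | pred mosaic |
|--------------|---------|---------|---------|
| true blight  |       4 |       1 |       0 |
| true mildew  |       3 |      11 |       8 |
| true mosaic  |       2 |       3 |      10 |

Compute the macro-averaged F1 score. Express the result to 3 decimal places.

0.591

Per-class F1 score (2·TP/(2·TP+FP+FN)):
  blight: TP=4, FP=3+2=5, FN=1+0=1 → 8/14 = 0.5714
  mildew: TP=11, FP=1+3=4, FN=3+8=11 → 22/37 = 0.5946
  mosaic: TP=10, FP=0+8=8, FN=2+3=5 → 20/33 = 0.6061
Macro-F1 score = mean = (0.5714 + 0.5946 + 0.6061) / 3 = 0.591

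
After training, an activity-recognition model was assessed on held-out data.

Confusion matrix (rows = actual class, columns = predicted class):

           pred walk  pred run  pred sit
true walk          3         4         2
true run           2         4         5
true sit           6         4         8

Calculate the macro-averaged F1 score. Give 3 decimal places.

0.378

Per-class F1 score (2·TP/(2·TP+FP+FN)):
  walk: TP=3, FP=2+6=8, FN=4+2=6 → 6/20 = 0.3000
  run: TP=4, FP=4+4=8, FN=2+5=7 → 8/23 = 0.3478
  sit: TP=8, FP=2+5=7, FN=6+4=10 → 16/33 = 0.4848
Macro-F1 score = mean = (0.3000 + 0.3478 + 0.4848) / 3 = 0.378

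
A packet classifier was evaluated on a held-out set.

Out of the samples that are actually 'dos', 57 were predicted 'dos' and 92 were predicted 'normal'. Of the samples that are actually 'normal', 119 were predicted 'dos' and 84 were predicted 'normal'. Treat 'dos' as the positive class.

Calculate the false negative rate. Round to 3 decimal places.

FNR = FN/(FN+TP) = 92/(92+57) = 0.617

0.617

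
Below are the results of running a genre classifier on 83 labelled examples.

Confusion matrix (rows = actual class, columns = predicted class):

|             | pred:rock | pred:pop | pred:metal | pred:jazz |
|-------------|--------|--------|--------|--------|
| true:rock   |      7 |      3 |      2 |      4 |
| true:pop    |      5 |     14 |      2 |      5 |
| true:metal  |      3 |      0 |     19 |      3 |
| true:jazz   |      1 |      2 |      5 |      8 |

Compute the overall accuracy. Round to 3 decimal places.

0.578

Accuracy = trace / total = (7+14+19+8=48) / 83 = 48/83 = 0.578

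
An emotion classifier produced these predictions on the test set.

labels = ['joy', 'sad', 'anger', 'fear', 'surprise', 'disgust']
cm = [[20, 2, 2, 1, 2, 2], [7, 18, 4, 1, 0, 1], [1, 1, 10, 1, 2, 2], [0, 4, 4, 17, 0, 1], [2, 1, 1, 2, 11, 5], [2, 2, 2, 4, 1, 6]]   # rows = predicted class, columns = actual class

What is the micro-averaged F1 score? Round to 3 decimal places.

Micro-averaging pools counts across classes: ΣTP=82, ΣFP=60, ΣFN=60.
Micro-F1 score = 2·TP/(2·TP+FP+FN) on pooled counts = 0.577 (equals overall accuracy in single-label multiclass).

0.577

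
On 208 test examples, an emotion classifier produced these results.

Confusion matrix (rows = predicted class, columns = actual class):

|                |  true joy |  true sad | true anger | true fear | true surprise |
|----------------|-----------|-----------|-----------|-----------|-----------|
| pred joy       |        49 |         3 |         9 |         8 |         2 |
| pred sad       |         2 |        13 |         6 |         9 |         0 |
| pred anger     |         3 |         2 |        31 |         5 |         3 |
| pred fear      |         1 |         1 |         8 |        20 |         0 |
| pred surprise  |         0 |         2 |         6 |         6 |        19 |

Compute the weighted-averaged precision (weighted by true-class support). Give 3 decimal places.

0.650

Per-class precision (TP/(TP+FP)):
  joy: TP=49, FP=3+9+8+2=22 → 49/71 = 0.6901
  sad: TP=13, FP=2+6+9+0=17 → 13/30 = 0.4333
  anger: TP=31, FP=3+2+5+3=13 → 31/44 = 0.7045
  fear: TP=20, FP=1+1+8+0=10 → 20/30 = 0.6667
  surprise: TP=19, FP=0+2+6+6=14 → 19/33 = 0.5758
Weighted-precision = Σ (supportᵢ/N)·precisionᵢ with N=208: (55/208)·0.6901 + (21/208)·0.4333 + (60/208)·0.7045 + (48/208)·0.6667 + (24/208)·0.5758 = 0.650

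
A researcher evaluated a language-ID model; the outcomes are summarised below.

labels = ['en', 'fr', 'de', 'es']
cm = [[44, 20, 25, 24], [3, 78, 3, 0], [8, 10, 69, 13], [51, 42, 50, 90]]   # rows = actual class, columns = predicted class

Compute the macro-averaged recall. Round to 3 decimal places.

Per-class recall (TP/(TP+FN)):
  en: TP=44, FN=20+25+24=69 → 44/113 = 0.3894
  fr: TP=78, FN=3+3+0=6 → 78/84 = 0.9286
  de: TP=69, FN=8+10+13=31 → 69/100 = 0.6900
  es: TP=90, FN=51+42+50=143 → 90/233 = 0.3863
Macro-recall = mean = (0.3894 + 0.9286 + 0.6900 + 0.3863) / 4 = 0.599

0.599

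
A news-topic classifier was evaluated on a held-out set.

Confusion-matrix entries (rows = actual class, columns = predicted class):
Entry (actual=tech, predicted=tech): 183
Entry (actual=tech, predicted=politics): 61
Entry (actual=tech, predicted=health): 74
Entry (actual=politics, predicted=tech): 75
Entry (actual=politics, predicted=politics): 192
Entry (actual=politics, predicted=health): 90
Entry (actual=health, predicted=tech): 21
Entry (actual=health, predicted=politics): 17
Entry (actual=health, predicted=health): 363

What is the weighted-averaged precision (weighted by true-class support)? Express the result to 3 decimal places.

Per-class precision (TP/(TP+FP)):
  tech: TP=183, FP=75+21=96 → 183/279 = 0.6559
  politics: TP=192, FP=61+17=78 → 192/270 = 0.7111
  health: TP=363, FP=74+90=164 → 363/527 = 0.6888
Weighted-precision = Σ (supportᵢ/N)·precisionᵢ with N=1076: (318/1076)·0.6559 + (357/1076)·0.7111 + (401/1076)·0.6888 = 0.686

0.686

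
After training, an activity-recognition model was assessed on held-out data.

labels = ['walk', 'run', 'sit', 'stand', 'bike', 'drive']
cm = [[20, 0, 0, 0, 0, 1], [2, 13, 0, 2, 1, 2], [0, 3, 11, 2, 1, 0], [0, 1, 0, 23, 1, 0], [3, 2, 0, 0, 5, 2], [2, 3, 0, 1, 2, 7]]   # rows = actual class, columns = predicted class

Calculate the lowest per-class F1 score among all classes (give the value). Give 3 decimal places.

0.455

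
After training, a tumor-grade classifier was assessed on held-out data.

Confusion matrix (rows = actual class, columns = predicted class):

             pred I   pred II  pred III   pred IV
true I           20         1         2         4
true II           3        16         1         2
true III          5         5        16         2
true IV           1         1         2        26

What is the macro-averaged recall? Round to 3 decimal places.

Per-class recall (TP/(TP+FN)):
  I: TP=20, FN=1+2+4=7 → 20/27 = 0.7407
  II: TP=16, FN=3+1+2=6 → 16/22 = 0.7273
  III: TP=16, FN=5+5+2=12 → 16/28 = 0.5714
  IV: TP=26, FN=1+1+2=4 → 26/30 = 0.8667
Macro-recall = mean = (0.7407 + 0.7273 + 0.5714 + 0.8667) / 4 = 0.727

0.727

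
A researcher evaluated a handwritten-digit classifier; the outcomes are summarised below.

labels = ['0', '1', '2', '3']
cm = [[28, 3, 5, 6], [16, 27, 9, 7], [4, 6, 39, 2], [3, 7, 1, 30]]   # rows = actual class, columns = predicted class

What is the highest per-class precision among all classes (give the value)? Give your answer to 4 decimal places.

Per-class precision (TP/(TP+FP)):
  0: TP=28, FP=16+4+3=23 → 28/51 = 0.54902
  1: TP=27, FP=3+6+7=16 → 27/43 = 0.62791
  2: TP=39, FP=5+9+1=15 → 39/54 = 0.72222
  3: TP=30, FP=6+7+2=15 → 30/45 = 0.66667
Highest is class '2' with precision = 0.7222.

0.7222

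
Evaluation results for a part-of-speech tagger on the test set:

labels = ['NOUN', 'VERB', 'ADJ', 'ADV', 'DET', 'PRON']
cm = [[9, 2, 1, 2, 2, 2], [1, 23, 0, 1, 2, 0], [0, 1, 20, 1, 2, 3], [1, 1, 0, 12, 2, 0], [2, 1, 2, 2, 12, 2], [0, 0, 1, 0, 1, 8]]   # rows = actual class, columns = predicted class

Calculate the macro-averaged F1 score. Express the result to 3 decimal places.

Per-class F1 score (2·TP/(2·TP+FP+FN)):
  NOUN: TP=9, FP=1+0+1+2+0=4, FN=2+1+2+2+2=9 → 18/31 = 0.5806
  VERB: TP=23, FP=2+1+1+1+0=5, FN=1+0+1+2+0=4 → 46/55 = 0.8364
  ADJ: TP=20, FP=1+0+0+2+1=4, FN=0+1+1+2+3=7 → 40/51 = 0.7843
  ADV: TP=12, FP=2+1+1+2+0=6, FN=1+1+0+2+0=4 → 24/34 = 0.7059
  DET: TP=12, FP=2+2+2+2+1=9, FN=2+1+2+2+2=9 → 24/42 = 0.5714
  PRON: TP=8, FP=2+0+3+0+2=7, FN=0+0+1+0+1=2 → 16/25 = 0.6400
Macro-F1 score = mean = (0.5806 + 0.8364 + 0.7843 + 0.7059 + 0.5714 + 0.6400) / 6 = 0.686

0.686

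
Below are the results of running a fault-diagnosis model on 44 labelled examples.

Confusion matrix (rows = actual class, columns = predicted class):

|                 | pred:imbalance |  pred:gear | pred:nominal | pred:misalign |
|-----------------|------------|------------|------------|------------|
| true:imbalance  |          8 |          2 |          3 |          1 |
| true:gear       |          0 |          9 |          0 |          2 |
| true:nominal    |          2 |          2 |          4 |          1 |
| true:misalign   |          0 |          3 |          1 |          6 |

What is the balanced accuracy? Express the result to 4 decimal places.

0.6085

Balanced accuracy = mean of per-class recall.
  imbalance: recall = 8/14 = 0.57143
  gear: recall = 9/11 = 0.81818
  nominal: recall = 4/9 = 0.44444
  misalign: recall = 6/10 = 0.60000
Mean = (0.57143 + 0.81818 + 0.44444 + 0.60000) / 4 = 0.6085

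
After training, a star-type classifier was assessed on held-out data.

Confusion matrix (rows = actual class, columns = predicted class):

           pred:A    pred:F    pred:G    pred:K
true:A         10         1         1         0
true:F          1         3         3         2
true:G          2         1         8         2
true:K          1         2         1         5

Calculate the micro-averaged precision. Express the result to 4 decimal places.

0.6047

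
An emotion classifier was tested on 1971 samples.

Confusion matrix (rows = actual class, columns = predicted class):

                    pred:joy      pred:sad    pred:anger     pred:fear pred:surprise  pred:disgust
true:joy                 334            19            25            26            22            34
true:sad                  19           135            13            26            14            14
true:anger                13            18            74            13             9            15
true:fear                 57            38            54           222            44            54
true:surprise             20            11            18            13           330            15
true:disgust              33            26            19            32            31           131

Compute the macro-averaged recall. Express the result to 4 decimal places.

Per-class recall (TP/(TP+FN)):
  joy: TP=334, FN=19+25+26+22+34=126 → 334/460 = 0.72609
  sad: TP=135, FN=19+13+26+14+14=86 → 135/221 = 0.61086
  anger: TP=74, FN=13+18+13+9+15=68 → 74/142 = 0.52113
  fear: TP=222, FN=57+38+54+44+54=247 → 222/469 = 0.47335
  surprise: TP=330, FN=20+11+18+13+15=77 → 330/407 = 0.81081
  disgust: TP=131, FN=33+26+19+32+31=141 → 131/272 = 0.48162
Macro-recall = mean = (0.72609 + 0.61086 + 0.52113 + 0.47335 + 0.81081 + 0.48162) / 6 = 0.6040

0.6040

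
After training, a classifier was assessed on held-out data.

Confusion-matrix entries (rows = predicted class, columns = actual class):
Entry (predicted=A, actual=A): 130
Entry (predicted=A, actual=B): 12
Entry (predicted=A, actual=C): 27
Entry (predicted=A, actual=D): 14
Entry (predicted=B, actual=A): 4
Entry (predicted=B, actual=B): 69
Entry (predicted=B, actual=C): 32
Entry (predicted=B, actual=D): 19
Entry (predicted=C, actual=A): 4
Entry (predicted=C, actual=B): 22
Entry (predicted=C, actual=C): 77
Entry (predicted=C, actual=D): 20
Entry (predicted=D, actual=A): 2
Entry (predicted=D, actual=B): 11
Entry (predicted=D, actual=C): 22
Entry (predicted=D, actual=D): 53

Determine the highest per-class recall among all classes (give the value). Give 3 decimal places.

0.929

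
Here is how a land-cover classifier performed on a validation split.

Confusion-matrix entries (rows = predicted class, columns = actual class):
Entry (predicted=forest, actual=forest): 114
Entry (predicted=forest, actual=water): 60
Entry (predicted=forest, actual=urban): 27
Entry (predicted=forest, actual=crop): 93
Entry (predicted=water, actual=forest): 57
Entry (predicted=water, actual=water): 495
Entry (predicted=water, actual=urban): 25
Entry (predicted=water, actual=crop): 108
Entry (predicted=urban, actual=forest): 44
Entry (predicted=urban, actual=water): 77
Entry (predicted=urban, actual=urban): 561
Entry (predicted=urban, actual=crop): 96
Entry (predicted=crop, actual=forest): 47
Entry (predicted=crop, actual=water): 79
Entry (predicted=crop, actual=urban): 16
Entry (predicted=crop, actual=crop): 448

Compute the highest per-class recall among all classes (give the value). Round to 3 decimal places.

Per-class recall (TP/(TP+FN)):
  forest: TP=114, FN=57+44+47=148 → 114/262 = 0.4351
  water: TP=495, FN=60+77+79=216 → 495/711 = 0.6962
  urban: TP=561, FN=27+25+16=68 → 561/629 = 0.8919
  crop: TP=448, FN=93+108+96=297 → 448/745 = 0.6013
Highest is class 'urban' with recall = 0.892.

0.892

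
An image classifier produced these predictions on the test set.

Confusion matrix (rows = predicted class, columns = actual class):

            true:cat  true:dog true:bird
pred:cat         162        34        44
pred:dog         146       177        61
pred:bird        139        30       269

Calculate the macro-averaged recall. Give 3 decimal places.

0.605

Per-class recall (TP/(TP+FN)):
  cat: TP=162, FN=146+139=285 → 162/447 = 0.3624
  dog: TP=177, FN=34+30=64 → 177/241 = 0.7344
  bird: TP=269, FN=44+61=105 → 269/374 = 0.7193
Macro-recall = mean = (0.3624 + 0.7344 + 0.7193) / 3 = 0.605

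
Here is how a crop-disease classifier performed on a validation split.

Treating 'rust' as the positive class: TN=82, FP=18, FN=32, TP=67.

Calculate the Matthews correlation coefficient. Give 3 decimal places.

MCC = (TP·TN − FP·FN) / √((TP+FP)(TP+FN)(TN+FP)(TN+FN))
Numerator = 67·82 − 18·32 = 4918
Denominator = √(85·99·100·114) = √95931000 = 9794.4372
MCC = 4918 / 9794.4372 = 0.502

0.502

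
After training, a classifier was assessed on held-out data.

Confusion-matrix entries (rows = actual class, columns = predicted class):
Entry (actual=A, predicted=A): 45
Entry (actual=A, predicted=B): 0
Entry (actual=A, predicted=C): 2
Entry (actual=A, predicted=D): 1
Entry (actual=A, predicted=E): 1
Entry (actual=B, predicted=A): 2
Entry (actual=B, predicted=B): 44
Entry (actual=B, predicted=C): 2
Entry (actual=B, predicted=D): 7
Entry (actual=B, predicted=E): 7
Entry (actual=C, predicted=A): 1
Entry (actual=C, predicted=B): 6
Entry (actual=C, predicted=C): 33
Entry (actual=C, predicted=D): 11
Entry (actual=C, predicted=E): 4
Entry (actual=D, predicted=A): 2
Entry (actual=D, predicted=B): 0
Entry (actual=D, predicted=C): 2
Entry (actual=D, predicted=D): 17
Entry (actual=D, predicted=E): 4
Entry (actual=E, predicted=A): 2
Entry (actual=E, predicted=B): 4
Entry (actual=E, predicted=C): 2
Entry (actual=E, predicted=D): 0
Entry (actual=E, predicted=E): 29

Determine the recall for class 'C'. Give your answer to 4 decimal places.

0.6000

recall = TP/(TP+FN).
C: TP=33, FN=1+6+11+4=22 → 33/55 = 0.60000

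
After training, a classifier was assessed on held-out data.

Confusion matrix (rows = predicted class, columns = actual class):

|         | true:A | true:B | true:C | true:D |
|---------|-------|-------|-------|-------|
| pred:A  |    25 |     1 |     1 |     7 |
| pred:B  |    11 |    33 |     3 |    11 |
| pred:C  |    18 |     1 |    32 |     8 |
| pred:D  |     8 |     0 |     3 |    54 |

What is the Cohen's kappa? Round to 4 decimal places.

0.5559

Observed agreement pₒ = trace/N = 144/216 = 0.66667
Expected agreement pₑ = Σ (rowᵢ·colᵢ)/N² = (62·34 + 35·58 + 39·59 + 80·65)/216² = 0.24946
κ = (pₒ − pₑ)/(1 − pₑ) = (0.66667 − 0.24946)/(1 − 0.24946) = 0.5559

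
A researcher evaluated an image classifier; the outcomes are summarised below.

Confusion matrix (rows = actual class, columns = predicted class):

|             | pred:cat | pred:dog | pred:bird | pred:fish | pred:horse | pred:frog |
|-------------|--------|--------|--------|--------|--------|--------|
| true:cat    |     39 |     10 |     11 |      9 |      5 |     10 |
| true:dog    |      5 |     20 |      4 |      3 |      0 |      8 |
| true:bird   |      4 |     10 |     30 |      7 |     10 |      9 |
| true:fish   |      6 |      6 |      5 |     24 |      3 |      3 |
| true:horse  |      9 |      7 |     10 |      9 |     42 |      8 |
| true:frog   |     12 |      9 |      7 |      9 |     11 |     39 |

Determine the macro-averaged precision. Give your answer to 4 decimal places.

0.4636

Per-class precision (TP/(TP+FP)):
  cat: TP=39, FP=5+4+6+9+12=36 → 39/75 = 0.52000
  dog: TP=20, FP=10+10+6+7+9=42 → 20/62 = 0.32258
  bird: TP=30, FP=11+4+5+10+7=37 → 30/67 = 0.44776
  fish: TP=24, FP=9+3+7+9+9=37 → 24/61 = 0.39344
  horse: TP=42, FP=5+0+10+3+11=29 → 42/71 = 0.59155
  frog: TP=39, FP=10+8+9+3+8=38 → 39/77 = 0.50649
Macro-precision = mean = (0.52000 + 0.32258 + 0.44776 + 0.39344 + 0.59155 + 0.50649) / 6 = 0.4636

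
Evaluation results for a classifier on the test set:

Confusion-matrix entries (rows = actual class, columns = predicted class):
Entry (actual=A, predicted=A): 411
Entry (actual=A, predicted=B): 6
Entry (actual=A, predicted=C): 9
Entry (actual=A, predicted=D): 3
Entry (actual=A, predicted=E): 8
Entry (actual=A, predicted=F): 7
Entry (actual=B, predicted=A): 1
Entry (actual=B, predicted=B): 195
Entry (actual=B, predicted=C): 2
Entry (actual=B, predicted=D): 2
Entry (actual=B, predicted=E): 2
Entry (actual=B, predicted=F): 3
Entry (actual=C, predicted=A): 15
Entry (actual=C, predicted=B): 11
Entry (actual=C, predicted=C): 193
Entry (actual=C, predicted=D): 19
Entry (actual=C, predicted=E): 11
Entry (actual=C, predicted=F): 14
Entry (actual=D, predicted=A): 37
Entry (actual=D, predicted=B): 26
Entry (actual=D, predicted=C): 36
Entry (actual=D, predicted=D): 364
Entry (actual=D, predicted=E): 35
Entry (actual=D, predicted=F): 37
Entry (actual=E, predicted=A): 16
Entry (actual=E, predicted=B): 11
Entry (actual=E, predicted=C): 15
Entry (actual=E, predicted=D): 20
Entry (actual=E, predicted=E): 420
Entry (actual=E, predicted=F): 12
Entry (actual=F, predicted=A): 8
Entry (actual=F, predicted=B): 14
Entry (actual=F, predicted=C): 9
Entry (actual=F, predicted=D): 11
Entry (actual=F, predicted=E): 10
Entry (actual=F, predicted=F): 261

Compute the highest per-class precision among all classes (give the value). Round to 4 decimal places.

0.8687

Per-class precision (TP/(TP+FP)):
  A: TP=411, FP=1+15+37+16+8=77 → 411/488 = 0.84221
  B: TP=195, FP=6+11+26+11+14=68 → 195/263 = 0.74144
  C: TP=193, FP=9+2+36+15+9=71 → 193/264 = 0.73106
  D: TP=364, FP=3+2+19+20+11=55 → 364/419 = 0.86874
  E: TP=420, FP=8+2+11+35+10=66 → 420/486 = 0.86420
  F: TP=261, FP=7+3+14+37+12=73 → 261/334 = 0.78144
Highest is class 'D' with precision = 0.8687.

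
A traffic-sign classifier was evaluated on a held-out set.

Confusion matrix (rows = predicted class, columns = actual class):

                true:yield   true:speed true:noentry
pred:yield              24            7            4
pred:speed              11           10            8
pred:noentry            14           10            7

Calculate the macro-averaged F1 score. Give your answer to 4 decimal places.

Per-class F1 score (2·TP/(2·TP+FP+FN)):
  yield: TP=24, FP=7+4=11, FN=11+14=25 → 48/84 = 0.57143
  speed: TP=10, FP=11+8=19, FN=7+10=17 → 20/56 = 0.35714
  noentry: TP=7, FP=14+10=24, FN=4+8=12 → 14/50 = 0.28000
Macro-F1 score = mean = (0.57143 + 0.35714 + 0.28000) / 3 = 0.4029

0.4029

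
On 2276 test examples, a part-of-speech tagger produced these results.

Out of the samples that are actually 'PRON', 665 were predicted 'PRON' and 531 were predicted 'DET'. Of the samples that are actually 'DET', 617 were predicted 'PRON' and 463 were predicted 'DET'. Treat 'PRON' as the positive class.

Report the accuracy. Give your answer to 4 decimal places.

Accuracy = (TP+TN)/N = (665+463)/2276 = 0.4956

0.4956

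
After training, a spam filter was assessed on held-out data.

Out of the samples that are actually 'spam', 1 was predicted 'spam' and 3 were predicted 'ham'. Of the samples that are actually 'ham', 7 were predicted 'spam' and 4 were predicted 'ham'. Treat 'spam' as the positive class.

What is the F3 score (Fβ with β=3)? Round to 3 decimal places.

0.227

Fβ = (1+β²)·TP / ((1+β²)·TP + β²·FN + FP), with β²=9
= 10·1 / (10·1 + 9·3 + 7) = 0.227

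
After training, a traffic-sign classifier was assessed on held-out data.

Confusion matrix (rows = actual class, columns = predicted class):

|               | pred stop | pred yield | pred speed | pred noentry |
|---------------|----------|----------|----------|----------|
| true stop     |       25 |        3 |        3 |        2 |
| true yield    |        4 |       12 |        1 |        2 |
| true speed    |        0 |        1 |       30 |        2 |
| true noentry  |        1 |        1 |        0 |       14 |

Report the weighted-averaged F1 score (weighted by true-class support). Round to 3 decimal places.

0.801

Per-class F1 score (2·TP/(2·TP+FP+FN)):
  stop: TP=25, FP=4+0+1=5, FN=3+3+2=8 → 50/63 = 0.7937
  yield: TP=12, FP=3+1+1=5, FN=4+1+2=7 → 24/36 = 0.6667
  speed: TP=30, FP=3+1+0=4, FN=0+1+2=3 → 60/67 = 0.8955
  noentry: TP=14, FP=2+2+2=6, FN=1+1+0=2 → 28/36 = 0.7778
Weighted-F1 score = Σ (supportᵢ/N)·F1 scoreᵢ with N=101: (33/101)·0.7937 + (19/101)·0.6667 + (33/101)·0.8955 + (16/101)·0.7778 = 0.801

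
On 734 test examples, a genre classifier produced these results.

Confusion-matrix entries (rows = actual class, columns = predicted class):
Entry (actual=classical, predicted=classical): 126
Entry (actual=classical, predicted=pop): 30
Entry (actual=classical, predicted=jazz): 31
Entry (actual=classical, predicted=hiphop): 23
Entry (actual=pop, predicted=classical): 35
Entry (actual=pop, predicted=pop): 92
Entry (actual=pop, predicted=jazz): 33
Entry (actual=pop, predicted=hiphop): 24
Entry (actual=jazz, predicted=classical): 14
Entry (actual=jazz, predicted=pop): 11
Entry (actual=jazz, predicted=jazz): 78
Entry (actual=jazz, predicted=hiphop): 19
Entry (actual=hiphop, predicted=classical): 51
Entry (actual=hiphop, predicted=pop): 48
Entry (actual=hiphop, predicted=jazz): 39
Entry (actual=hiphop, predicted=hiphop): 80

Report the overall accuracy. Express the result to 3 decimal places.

0.512

Accuracy = trace / total = (126+92+78+80=376) / 734 = 376/734 = 0.512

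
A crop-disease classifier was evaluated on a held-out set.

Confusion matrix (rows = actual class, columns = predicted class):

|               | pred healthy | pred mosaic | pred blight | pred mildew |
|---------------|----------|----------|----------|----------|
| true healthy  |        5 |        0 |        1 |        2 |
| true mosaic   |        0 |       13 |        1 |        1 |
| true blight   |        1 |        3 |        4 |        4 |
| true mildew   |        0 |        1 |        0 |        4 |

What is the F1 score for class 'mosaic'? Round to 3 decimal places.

Take TP from the diagonal, FP from the rest of the 'mosaic' prediction marginal, FN from the rest of the 'mosaic' actual marginal.
F1 score = 2·TP/(2·TP+FP+FN).
mosaic: TP=13, FP=0+3+1=4, FN=0+1+1=2 → 26/32 = 0.8125

0.813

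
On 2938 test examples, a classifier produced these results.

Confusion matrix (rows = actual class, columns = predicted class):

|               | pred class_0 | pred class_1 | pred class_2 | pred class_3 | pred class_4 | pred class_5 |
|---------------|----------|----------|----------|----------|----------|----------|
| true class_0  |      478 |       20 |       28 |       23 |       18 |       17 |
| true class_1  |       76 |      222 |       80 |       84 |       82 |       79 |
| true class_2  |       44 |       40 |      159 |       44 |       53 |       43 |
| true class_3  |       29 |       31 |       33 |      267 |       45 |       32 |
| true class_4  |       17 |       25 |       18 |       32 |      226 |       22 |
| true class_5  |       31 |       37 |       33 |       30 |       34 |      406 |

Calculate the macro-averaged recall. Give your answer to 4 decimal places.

Per-class recall (TP/(TP+FN)):
  class_0: TP=478, FN=20+28+23+18+17=106 → 478/584 = 0.81849
  class_1: TP=222, FN=76+80+84+82+79=401 → 222/623 = 0.35634
  class_2: TP=159, FN=44+40+44+53+43=224 → 159/383 = 0.41514
  class_3: TP=267, FN=29+31+33+45+32=170 → 267/437 = 0.61098
  class_4: TP=226, FN=17+25+18+32+22=114 → 226/340 = 0.66471
  class_5: TP=406, FN=31+37+33+30+34=165 → 406/571 = 0.71103
Macro-recall = mean = (0.81849 + 0.35634 + 0.41514 + 0.61098 + 0.66471 + 0.71103) / 6 = 0.5961

0.5961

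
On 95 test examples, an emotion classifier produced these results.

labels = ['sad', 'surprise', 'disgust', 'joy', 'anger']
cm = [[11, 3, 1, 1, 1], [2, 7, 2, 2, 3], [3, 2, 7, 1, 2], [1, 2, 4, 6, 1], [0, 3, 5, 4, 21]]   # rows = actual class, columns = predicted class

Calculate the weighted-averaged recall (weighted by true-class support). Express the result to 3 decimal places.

0.547

Per-class recall (TP/(TP+FN)):
  sad: TP=11, FN=3+1+1+1=6 → 11/17 = 0.6471
  surprise: TP=7, FN=2+2+2+3=9 → 7/16 = 0.4375
  disgust: TP=7, FN=3+2+1+2=8 → 7/15 = 0.4667
  joy: TP=6, FN=1+2+4+1=8 → 6/14 = 0.4286
  anger: TP=21, FN=0+3+5+4=12 → 21/33 = 0.6364
Weighted-recall = Σ (supportᵢ/N)·recallᵢ with N=95: (17/95)·0.6471 + (16/95)·0.4375 + (15/95)·0.4667 + (14/95)·0.4286 + (33/95)·0.6364 = 0.547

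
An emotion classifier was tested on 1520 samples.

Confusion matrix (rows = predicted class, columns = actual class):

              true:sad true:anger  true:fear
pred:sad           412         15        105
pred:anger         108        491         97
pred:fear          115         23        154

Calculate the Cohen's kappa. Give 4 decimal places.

Observed agreement pₒ = trace/N = 1057/1520 = 0.69539
Expected agreement pₑ = Σ (rowᵢ·colᵢ)/N² = (635·532 + 529·696 + 356·292)/1520² = 0.35057
κ = (pₒ − pₑ)/(1 − pₑ) = (0.69539 − 0.35057)/(1 − 0.35057) = 0.5310

0.5310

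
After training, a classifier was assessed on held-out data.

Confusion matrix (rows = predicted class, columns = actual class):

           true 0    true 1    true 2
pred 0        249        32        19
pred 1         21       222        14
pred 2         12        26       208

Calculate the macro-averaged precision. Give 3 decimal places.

0.846

Per-class precision (TP/(TP+FP)):
  0: TP=249, FP=32+19=51 → 249/300 = 0.8300
  1: TP=222, FP=21+14=35 → 222/257 = 0.8638
  2: TP=208, FP=12+26=38 → 208/246 = 0.8455
Macro-precision = mean = (0.8300 + 0.8638 + 0.8455) / 3 = 0.846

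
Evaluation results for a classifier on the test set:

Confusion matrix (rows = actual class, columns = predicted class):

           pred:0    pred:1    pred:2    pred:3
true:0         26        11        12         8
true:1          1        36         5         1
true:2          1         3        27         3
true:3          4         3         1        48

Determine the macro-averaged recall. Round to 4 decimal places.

Per-class recall (TP/(TP+FN)):
  0: TP=26, FN=11+12+8=31 → 26/57 = 0.45614
  1: TP=36, FN=1+5+1=7 → 36/43 = 0.83721
  2: TP=27, FN=1+3+3=7 → 27/34 = 0.79412
  3: TP=48, FN=4+3+1=8 → 48/56 = 0.85714
Macro-recall = mean = (0.45614 + 0.83721 + 0.79412 + 0.85714) / 4 = 0.7362

0.7362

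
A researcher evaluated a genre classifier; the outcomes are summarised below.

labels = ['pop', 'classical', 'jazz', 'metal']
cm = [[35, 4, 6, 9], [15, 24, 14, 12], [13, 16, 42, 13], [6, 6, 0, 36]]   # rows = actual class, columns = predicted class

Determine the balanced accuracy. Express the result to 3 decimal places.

Balanced accuracy = mean of per-class recall.
  pop: recall = 35/54 = 0.6481
  classical: recall = 24/65 = 0.3692
  jazz: recall = 42/84 = 0.5000
  metal: recall = 36/48 = 0.7500
Mean = (0.6481 + 0.3692 + 0.5000 + 0.7500) / 4 = 0.567

0.567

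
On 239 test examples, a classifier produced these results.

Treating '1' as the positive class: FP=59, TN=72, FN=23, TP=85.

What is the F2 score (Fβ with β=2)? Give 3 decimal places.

0.738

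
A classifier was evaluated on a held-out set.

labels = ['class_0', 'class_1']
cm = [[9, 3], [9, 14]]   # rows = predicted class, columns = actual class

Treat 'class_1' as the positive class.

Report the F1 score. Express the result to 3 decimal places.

Precision = TP/(TP+FP) = 14/23 = 0.6087
Recall = TP/(TP+FN) = 14/17 = 0.8235
F1 = 2·TP/(2·TP+FP+FN) = 28/40 = 0.700

0.700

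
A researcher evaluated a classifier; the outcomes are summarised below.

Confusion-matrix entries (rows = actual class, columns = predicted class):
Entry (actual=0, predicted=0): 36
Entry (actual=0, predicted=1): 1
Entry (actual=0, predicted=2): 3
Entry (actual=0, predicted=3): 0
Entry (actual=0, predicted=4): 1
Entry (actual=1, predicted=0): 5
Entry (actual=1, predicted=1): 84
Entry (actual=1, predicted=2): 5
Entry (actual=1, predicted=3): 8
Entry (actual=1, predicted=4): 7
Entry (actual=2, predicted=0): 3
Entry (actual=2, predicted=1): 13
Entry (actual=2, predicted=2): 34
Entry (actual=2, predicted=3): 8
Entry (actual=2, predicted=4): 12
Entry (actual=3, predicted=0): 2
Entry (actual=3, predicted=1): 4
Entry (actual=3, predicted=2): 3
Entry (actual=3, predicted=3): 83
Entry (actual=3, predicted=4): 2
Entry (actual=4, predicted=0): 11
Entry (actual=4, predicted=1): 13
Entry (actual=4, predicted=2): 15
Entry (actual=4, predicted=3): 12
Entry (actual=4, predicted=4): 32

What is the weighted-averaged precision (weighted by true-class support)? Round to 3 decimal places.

0.667

Per-class precision (TP/(TP+FP)):
  0: TP=36, FP=5+3+2+11=21 → 36/57 = 0.6316
  1: TP=84, FP=1+13+4+13=31 → 84/115 = 0.7304
  2: TP=34, FP=3+5+3+15=26 → 34/60 = 0.5667
  3: TP=83, FP=0+8+8+12=28 → 83/111 = 0.7477
  4: TP=32, FP=1+7+12+2=22 → 32/54 = 0.5926
Weighted-precision = Σ (supportᵢ/N)·precisionᵢ with N=397: (41/397)·0.6316 + (109/397)·0.7304 + (70/397)·0.5667 + (94/397)·0.7477 + (83/397)·0.5926 = 0.667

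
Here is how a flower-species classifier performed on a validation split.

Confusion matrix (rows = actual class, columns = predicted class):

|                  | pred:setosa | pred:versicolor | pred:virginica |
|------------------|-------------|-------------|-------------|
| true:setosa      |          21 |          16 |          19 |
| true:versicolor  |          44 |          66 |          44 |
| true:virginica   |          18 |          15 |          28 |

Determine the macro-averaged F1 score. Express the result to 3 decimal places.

0.399

Per-class F1 score (2·TP/(2·TP+FP+FN)):
  setosa: TP=21, FP=44+18=62, FN=16+19=35 → 42/139 = 0.3022
  versicolor: TP=66, FP=16+15=31, FN=44+44=88 → 132/251 = 0.5259
  virginica: TP=28, FP=19+44=63, FN=18+15=33 → 56/152 = 0.3684
Macro-F1 score = mean = (0.3022 + 0.5259 + 0.3684) / 3 = 0.399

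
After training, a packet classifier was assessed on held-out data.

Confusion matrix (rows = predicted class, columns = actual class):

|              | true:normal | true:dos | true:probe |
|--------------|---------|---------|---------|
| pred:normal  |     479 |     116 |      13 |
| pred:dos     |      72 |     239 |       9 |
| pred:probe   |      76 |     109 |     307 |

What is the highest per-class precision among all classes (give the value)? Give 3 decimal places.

0.788

Per-class precision (TP/(TP+FP)):
  normal: TP=479, FP=116+13=129 → 479/608 = 0.7878
  dos: TP=239, FP=72+9=81 → 239/320 = 0.7469
  probe: TP=307, FP=76+109=185 → 307/492 = 0.6240
Highest is class 'normal' with precision = 0.788.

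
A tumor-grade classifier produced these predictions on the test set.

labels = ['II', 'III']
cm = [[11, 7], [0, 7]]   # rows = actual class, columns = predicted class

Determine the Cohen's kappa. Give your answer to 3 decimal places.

0.468

Observed agreement pₒ = trace/N = 18/25 = 0.7200
Expected agreement pₑ = Σ (rowᵢ·colᵢ)/N² = (18·11 + 7·14)/25² = 0.4736
κ = (pₒ − pₑ)/(1 − pₑ) = (0.7200 − 0.4736)/(1 − 0.4736) = 0.468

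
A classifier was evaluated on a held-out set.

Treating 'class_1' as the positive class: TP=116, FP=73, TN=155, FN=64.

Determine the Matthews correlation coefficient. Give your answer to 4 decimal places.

0.3229

MCC = (TP·TN − FP·FN) / √((TP+FP)(TP+FN)(TN+FP)(TN+FN))
Numerator = 116·155 − 73·64 = 13308
Denominator = √(189·180·228·219) = √1698686640 = 41215.1263
MCC = 13308 / 41215.1263 = 0.3229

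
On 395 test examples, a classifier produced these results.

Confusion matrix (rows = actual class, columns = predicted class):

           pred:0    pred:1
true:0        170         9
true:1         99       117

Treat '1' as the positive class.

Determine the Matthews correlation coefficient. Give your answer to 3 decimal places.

MCC = (TP·TN − FP·FN) / √((TP+FP)(TP+FN)(TN+FP)(TN+FN))
Numerator = 117·170 − 9·99 = 18999
Denominator = √(126·216·179·269) = √1310477616 = 36200.5196
MCC = 18999 / 36200.5196 = 0.525

0.525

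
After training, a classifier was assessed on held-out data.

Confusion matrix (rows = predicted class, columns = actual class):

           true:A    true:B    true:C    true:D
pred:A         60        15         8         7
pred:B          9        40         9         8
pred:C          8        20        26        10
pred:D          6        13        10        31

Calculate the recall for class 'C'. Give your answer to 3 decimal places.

recall = TP/(TP+FN).
C: TP=26, FN=8+9+10=27 → 26/53 = 0.4906

0.491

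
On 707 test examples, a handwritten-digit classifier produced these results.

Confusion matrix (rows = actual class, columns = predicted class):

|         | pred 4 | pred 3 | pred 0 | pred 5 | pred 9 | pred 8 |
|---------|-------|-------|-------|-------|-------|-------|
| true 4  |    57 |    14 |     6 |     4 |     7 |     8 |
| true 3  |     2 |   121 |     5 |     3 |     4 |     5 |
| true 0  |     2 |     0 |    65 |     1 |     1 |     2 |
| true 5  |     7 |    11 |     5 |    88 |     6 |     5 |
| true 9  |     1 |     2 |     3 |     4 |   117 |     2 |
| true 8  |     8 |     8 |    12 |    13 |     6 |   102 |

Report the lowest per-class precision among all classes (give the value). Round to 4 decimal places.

Per-class precision (TP/(TP+FP)):
  4: TP=57, FP=2+2+7+1+8=20 → 57/77 = 0.74026
  3: TP=121, FP=14+0+11+2+8=35 → 121/156 = 0.77564
  0: TP=65, FP=6+5+5+3+12=31 → 65/96 = 0.67708
  5: TP=88, FP=4+3+1+4+13=25 → 88/113 = 0.77876
  9: TP=117, FP=7+4+1+6+6=24 → 117/141 = 0.82979
  8: TP=102, FP=8+5+2+5+2=22 → 102/124 = 0.82258
Lowest is class '0' with precision = 0.6771.

0.6771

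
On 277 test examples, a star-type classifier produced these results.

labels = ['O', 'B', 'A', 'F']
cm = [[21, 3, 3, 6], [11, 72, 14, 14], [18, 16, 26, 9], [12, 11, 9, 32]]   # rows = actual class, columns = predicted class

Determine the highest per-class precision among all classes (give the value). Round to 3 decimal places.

Per-class precision (TP/(TP+FP)):
  O: TP=21, FP=11+18+12=41 → 21/62 = 0.3387
  B: TP=72, FP=3+16+11=30 → 72/102 = 0.7059
  A: TP=26, FP=3+14+9=26 → 26/52 = 0.5000
  F: TP=32, FP=6+14+9=29 → 32/61 = 0.5246
Highest is class 'B' with precision = 0.706.

0.706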